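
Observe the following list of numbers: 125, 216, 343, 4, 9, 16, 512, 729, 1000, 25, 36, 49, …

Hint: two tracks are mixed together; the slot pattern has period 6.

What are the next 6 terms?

Reading positions in blocks of 6 reveals the pattern AAABBB — 2 tracks woven together.
Track A: 125, 216, 343, 512, 729, 1000. Perfect cubes starting at 5³.
Track B: 4, 9, 16, 25, 36, 49. Perfect squares starting at 2².
The 13th slot belongs to track A; its 7th term is 1331.
Position 14 falls in track A as its term 8, giving 1728.
Position 15 falls in track A as its term 9, giving 2197.
Position 16 → track B, term 7 = 64.
Position 17 falls in track B as its term 8, giving 81.
Position 18 → track B, term 9 = 100.

1331, 1728, 2197, 64, 81, 100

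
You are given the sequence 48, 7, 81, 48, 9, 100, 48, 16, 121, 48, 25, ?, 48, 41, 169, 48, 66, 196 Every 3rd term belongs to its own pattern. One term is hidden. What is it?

Split by position mod 3 into 3 tracks.
Track A is 48, 48, 48, 48, 48, 48, which is constant 48.
Track B is 7, 9, 16, 25, 41, 66, which is a Fibonacci-like recurrence a_n = a_{n-1} + a_{n-2}.
Track C is 81, 100, 121, ?, 169, 196, which is consecutive squares n² from n = 9.
Filling track C at index 4 by its rule yields 144.

144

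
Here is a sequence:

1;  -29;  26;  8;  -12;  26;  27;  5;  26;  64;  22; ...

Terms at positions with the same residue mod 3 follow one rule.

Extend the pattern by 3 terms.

26, 125, 39

Split by position mod 3: positions 1, 4, 7, … form one track, and each other residue class forms its own.
Track A = 1, 8, 27, 64: perfect cubes starting at 1³.
Track B = -29, -12, 5, 22: linear: a_n = -46 + 17·n.
Track C = 26, 26, 26: always 26.
Term 12 comes from track C (its 4th entry): 26.
Term 13 comes from track A (its 5th entry): 125.
Position 14 → track B, term 5 = 39.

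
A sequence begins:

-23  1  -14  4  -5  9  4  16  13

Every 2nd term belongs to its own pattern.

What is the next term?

Taking every 2nd term gives 2 separate tracks.
Track A: -23, -14, -5, 4, 13 (linear: a_n = -32 + 9·n).
Track B: 1, 4, 9, 16 (perfect squares starting at 1²).
The 10th slot belongs to track B; its 5th term is 25.

25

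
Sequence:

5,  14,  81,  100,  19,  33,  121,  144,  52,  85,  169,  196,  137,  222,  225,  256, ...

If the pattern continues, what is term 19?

Positions follow the repeating pattern AABB; grouping by letter gives 2 tracks.
Stream A: 5, 14, 19, 33, 52, 85, 137, 222 — each term equals the sum of the previous two.
Stream B: 81, 100, 121, 144, 169, 196, 225, 256 — perfect squares starting at 9².
Position 19 → stream B, term 9 = 289.

289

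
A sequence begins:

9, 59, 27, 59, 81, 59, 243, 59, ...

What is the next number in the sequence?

729

The terms cycle through 2 interleaved subsequences.
Track A = 9, 27, 81, 243: geometric, ×3 each step.
Track B = 59, 59, 59, 59: the constant sequence 59.
Term 9 comes from track A (its 5th entry): 729.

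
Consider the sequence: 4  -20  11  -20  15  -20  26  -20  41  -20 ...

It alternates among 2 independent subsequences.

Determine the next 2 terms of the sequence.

The terms cycle through 2 interleaved subsequences.
Stream A: 4, 11, 15, 26, 41 — each term equals the sum of the previous two.
Stream B: -20, -20, -20, -20, -20 — constant -20.
Term 11 comes from stream A (its 6th entry): 67.
Position 12 falls in stream B as its term 6, giving -20.

67, -20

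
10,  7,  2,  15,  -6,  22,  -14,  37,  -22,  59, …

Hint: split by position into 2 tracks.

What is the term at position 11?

-30

Split by position mod 2 into 2 tracks.
Stream A: 10, 2, -6, -14, -22 (linear: a_n = 18 − 8·n).
Stream B: 7, 15, 22, 37, 59 (a Fibonacci-like recurrence a_n = a_{n-1} + a_{n-2}).
Term 11 comes from stream A (its 6th entry): -30.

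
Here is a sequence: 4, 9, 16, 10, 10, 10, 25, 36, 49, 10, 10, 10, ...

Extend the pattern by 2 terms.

64, 81

Reading positions in blocks of 6 reveals the pattern AAABBB — 2 tracks woven together.
Track A is 4, 9, 16, 25, 36, 49, which is perfect squares starting at 2².
Track B is 10, 10, 10, 10, 10, 10, which is constant 10.
Position 13 → track A, term 7 = 64.
Term 14 comes from track A (its 8th entry): 81.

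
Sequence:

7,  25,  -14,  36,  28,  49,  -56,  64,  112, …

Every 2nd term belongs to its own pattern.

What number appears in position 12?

100

Taking every 2nd term gives 2 separate tracks.
Track A: 7, -14, 28, -56, 112 — multiplying by -2 each time.
Track B: 25, 36, 49, 64 — consecutive squares n² from n = 5.
Position 12 → track B, term 6 = 100.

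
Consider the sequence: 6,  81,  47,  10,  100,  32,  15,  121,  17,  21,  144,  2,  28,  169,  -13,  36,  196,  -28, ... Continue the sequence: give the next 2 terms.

Read the sequence 3 terms at a time; column i is its own pattern.
Track A is 6, 10, 15, 21, 28, 36, which is triangular numbers n(n+1)/2 for n = 3, 4, ….
Track B is 81, 100, 121, 144, 169, 196, which is the squares 9², 10², 11², ….
Track C is 47, 32, 17, 2, -13, -28, which is subtracting 15 each time.
Position 19 falls in track A as its term 7, giving 45.
Position 20 falls in track B as its term 7, giving 225.

45, 225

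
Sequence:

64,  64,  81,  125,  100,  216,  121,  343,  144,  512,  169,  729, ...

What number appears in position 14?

1000

Taking every 2nd term gives 2 separate tracks.
Track A: 64, 81, 100, 121, 144, 169 (consecutive squares n² from n = 8).
Track B: 64, 125, 216, 343, 512, 729 (consecutive cubes n³ from n = 4).
Position 14 → track B, term 7 = 1000.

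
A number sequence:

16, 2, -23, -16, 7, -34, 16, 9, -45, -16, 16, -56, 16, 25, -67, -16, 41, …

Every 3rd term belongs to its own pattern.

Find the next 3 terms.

-78, 16, 66

Split by position mod 3 into 3 tracks.
Subsequence A is 16, -16, 16, -16, 16, -16, which is alternating ±16.
Subsequence B is 2, 7, 9, 16, 25, 41, which is each term equals the sum of the previous two.
Subsequence C is -23, -34, -45, -56, -67, which is arithmetic with common difference −11.
The 18th slot belongs to subsequence C; its 6th term is -78.
Position 19 → subsequence A, term 7 = 16.
Position 20 → subsequence B, term 7 = 66.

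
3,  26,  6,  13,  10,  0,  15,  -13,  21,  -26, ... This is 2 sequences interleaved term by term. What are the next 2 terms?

Positions 1, 3, 5, … form one subsequence and positions 2, 4, 6, … form another.
Subsequence A: 3, 6, 10, 15, 21 (triangular numbers n(n+1)/2 for n = 2, 3, …).
Subsequence B: 26, 13, 0, -13, -26 (subtracting 13 each time).
The 11th slot belongs to subsequence A; its 6th term is 28.
Position 12 → subsequence B, term 6 = -39.

28, -39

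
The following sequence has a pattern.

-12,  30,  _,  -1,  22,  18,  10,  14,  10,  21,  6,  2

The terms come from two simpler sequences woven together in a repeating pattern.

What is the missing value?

Reading positions in blocks of 3 reveals the pattern ABB — 2 tracks woven together.
Track A is -12, -1, 10, 21, which is arithmetic with common difference +11.
Track B is 30, ?, 22, 18, 14, 10, 6, 2, which is subtracting 4 each time.
So the missing entry in track B is 26.

26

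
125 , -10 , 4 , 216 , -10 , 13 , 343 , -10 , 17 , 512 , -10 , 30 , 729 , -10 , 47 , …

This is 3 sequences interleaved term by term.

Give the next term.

The terms cycle through 3 interleaved subsequences.
Track A: 125, 216, 343, 512, 729. Perfect cubes starting at 5³.
Track B: -10, -10, -10, -10, -10. Constant -10.
Track C: 4, 13, 17, 30, 47. A Fibonacci-like recurrence a_n = a_{n-1} + a_{n-2}.
The 16th slot belongs to track A; its 6th term is 1000.

1000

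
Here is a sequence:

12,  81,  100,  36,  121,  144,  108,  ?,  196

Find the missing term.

169

Positions follow the repeating pattern ABB; grouping by letter gives 2 tracks.
Subsequence A: 12, 36, 108 — a geometric progression (common ratio 3).
Subsequence B: 81, 100, 121, 144, ?, 196 — consecutive squares n² from n = 9.
Filling subsequence B at index 5 by its rule yields 169.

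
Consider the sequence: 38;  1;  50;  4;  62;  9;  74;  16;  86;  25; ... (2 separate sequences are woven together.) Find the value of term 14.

Taking every 2nd term gives 2 separate tracks.
Stream A: 38, 50, 62, 74, 86 — adding 12 each time.
Stream B: 1, 4, 9, 16, 25 — consecutive squares n² from n = 1.
The 14th slot belongs to stream B; its 7th term is 49.

49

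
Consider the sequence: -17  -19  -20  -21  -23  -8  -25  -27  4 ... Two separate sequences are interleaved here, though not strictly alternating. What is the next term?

Positions follow the repeating pattern AAB; grouping by letter gives 2 tracks.
Track A = -17, -19, -21, -23, -25, -27: arithmetic with common difference −2.
Track B = -20, -8, 4: linear: a_n = -32 + 12·n.
Term 10 comes from track A (its 7th entry): -29.

-29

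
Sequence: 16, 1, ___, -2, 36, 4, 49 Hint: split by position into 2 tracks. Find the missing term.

Odd-indexed and even-indexed terms follow separate rules.
Track A: 16, ?, 36, 49 (perfect squares starting at 4²).
Track B: 1, -2, 4 (geometric, ×-2 each step).
The gap is track A's term 2; the rule gives 25.

25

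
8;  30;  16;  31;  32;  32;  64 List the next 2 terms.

The terms cycle through 2 interleaved subsequences.
Subsequence A: 8, 16, 32, 64 — successive powers of 2.
Subsequence B: 30, 31, 32 — adding 1 each time.
Position 8 → subsequence B, term 4 = 33.
Position 9 → subsequence A, term 5 = 128.

33, 128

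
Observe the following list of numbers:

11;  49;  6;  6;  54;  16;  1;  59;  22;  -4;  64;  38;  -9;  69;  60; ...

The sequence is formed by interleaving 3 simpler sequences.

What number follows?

Read the sequence 3 terms at a time; column i is its own pattern.
Track A is 11, 6, 1, -4, -9, which is arithmetic with common difference −5.
Track B is 49, 54, 59, 64, 69, which is arithmetic with common difference +5.
Track C is 6, 16, 22, 38, 60, which is Fibonacci-style (each term is the sum of the two before it).
Term 16 comes from track A (its 6th entry): -14.

-14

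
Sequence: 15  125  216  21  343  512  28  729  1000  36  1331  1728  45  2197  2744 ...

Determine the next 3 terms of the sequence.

The slot pattern repeats as ABB (period 3), so there are 2 interleaved tracks.
Track A: 15, 21, 28, 36, 45 (triangular numbers n(n+1)/2 for n = 5, 6, …).
Track B: 125, 216, 343, 512, 729, 1000, 1331, 1728, 2197, 2744 (consecutive cubes n³ from n = 5).
Position 16 → track A, term 6 = 55.
Position 17 falls in track B as its term 11, giving 3375.
The 18th slot belongs to track B; its 12th term is 4096.

55, 3375, 4096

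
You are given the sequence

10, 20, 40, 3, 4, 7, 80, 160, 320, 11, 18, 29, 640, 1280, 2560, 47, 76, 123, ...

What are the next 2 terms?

5120, 10240

Positions follow the repeating pattern AAABBB; grouping by letter gives 2 tracks.
Track A is 10, 20, 40, 80, 160, 320, 640, 1280, 2560, which is geometric with ratio 2.
Track B is 3, 4, 7, 11, 18, 29, 47, 76, 123, which is Fibonacci-style (each term is the sum of the two before it).
Position 19 → track A, term 10 = 5120.
Term 20 comes from track A (its 11th entry): 10240.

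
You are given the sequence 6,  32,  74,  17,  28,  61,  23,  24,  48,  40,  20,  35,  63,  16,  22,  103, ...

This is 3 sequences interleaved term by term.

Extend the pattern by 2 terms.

Split by position mod 3: positions 1, 4, 7, … form one track, and each other residue class forms its own.
Stream A: 6, 17, 23, 40, 63, 103 — each term equals the sum of the previous two.
Stream B: 32, 28, 24, 20, 16 — linear: a_n = 36 − 4·n.
Stream C: 74, 61, 48, 35, 22 — linear: a_n = 87 − 13·n.
The 17th slot belongs to stream B; its 6th term is 12.
Position 18 → stream C, term 6 = 9.

12, 9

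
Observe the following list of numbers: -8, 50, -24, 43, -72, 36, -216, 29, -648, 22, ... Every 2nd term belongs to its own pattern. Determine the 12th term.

15

Odd-indexed and even-indexed terms follow separate rules.
Stream A: -8, -24, -72, -216, -648. Multiplying by 3 each time.
Stream B: 50, 43, 36, 29, 22. Subtracting 7 each time.
Term 12 comes from stream B (its 6th entry): 15.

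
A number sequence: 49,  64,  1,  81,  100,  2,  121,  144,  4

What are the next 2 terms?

Reading positions in blocks of 3 reveals the pattern AAB — 2 tracks woven together.
Subsequence A: 49, 64, 81, 100, 121, 144. Perfect squares starting at 7².
Subsequence B: 1, 2, 4. Powers of 2.
Term 10 comes from subsequence A (its 7th entry): 169.
Term 11 comes from subsequence A (its 8th entry): 196.

169, 196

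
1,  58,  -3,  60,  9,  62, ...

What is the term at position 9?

Odd-indexed and even-indexed terms follow separate rules.
Stream A is 1, -3, 9, which is geometric, ×-3 each step.
Stream B is 58, 60, 62, which is linear: a_n = 56 + 2·n.
Term 9 comes from stream A (its 5th entry): 81.

81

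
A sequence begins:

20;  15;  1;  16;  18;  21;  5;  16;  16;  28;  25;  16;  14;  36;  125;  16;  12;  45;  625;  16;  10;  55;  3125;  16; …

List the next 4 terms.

8, 66, 15625, 16

Split by position mod 4 into 4 tracks.
Track A is 20, 18, 16, 14, 12, 10, which is arithmetic with common difference −2.
Track B is 15, 21, 28, 36, 45, 55, which is triangular numbers starting at T_5.
Track C is 1, 5, 25, 125, 625, 3125, which is powers of 5.
Track D is 16, 16, 16, 16, 16, 16, which is constant 16.
Position 25 → track A, term 7 = 8.
Position 26 falls in track B as its term 7, giving 66.
The 27th slot belongs to track C; its 7th term is 15625.
The 28th slot belongs to track D; its 7th term is 16.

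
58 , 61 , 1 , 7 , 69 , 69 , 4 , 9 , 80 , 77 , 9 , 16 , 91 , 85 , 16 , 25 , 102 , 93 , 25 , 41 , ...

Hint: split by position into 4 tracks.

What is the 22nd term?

101

Split by position mod 4 into 4 tracks.
Track A: 58, 69, 80, 91, 102. Adding 11 each time.
Track B: 61, 69, 77, 85, 93. Adding 8 each time.
Track C: 1, 4, 9, 16, 25. Perfect squares starting at 1².
Track D: 7, 9, 16, 25, 41. A Fibonacci-like recurrence a_n = a_{n-1} + a_{n-2}.
The 22nd slot belongs to track B; its 6th term is 101.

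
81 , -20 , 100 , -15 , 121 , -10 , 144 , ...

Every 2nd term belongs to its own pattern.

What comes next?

Taking every 2nd term gives 2 separate tracks.
Track A: 81, 100, 121, 144. Perfect squares starting at 9².
Track B: -20, -15, -10. Arithmetic, step +5.
Position 8 falls in track B as its term 4, giving -5.

-5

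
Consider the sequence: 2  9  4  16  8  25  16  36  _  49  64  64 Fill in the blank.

Positions 1, 3, 5, … form one subsequence and positions 2, 4, 6, … form another.
Track A: 2, 4, 8, 16, ?, 64 — multiplying by 2 each time.
Track B: 9, 16, 25, 36, 49, 64 — perfect squares starting at 3².
Filling track A at index 5 by its rule yields 32.

32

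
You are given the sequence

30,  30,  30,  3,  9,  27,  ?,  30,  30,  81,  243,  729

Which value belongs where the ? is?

30

The slot pattern repeats as AAABBB (period 6), so there are 2 interleaved tracks.
Track A: 30, 30, 30, ?, 30, 30 — constant 30.
Track B: 3, 9, 27, 81, 243, 729 — powers 3^1, 3^2, 3^3, ….
The gap is track A's term 4; the rule gives 30.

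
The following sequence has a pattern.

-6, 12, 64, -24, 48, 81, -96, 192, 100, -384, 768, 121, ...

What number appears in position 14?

Reading positions in blocks of 3 reveals the pattern AAB — 2 tracks woven together.
Stream A = -6, 12, -24, 48, -96, 192, -384, 768: geometric with ratio -2.
Stream B = 64, 81, 100, 121: consecutive squares n² from n = 8.
Position 14 falls in stream A as its term 10, giving 3072.

3072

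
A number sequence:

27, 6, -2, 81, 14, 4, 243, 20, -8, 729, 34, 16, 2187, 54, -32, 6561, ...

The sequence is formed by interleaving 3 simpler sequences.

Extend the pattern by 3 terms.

The terms cycle through 3 interleaved subsequences.
Subsequence A: 27, 81, 243, 729, 2187, 6561 (powers 3^3, 3^4, 3^5, …).
Subsequence B: 6, 14, 20, 34, 54 (Fibonacci-style (each term is the sum of the two before it)).
Subsequence C: -2, 4, -8, 16, -32 (geometric, ×-2 each step).
Position 17 → subsequence B, term 6 = 88.
Position 18 → subsequence C, term 6 = 64.
Term 19 comes from subsequence A (its 7th entry): 19683.

88, 64, 19683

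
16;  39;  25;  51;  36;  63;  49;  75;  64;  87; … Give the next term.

Odd-indexed and even-indexed terms follow separate rules.
Subsequence A = 16, 25, 36, 49, 64: perfect squares starting at 4².
Subsequence B = 39, 51, 63, 75, 87: arithmetic, step +12.
Position 11 → subsequence A, term 6 = 81.

81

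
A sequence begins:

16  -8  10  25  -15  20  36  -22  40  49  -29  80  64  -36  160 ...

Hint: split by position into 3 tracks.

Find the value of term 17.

The terms cycle through 3 interleaved subsequences.
Track A: 16, 25, 36, 49, 64 (consecutive squares n² from n = 4).
Track B: -8, -15, -22, -29, -36 (linear: a_n = -1 − 7·n).
Track C: 10, 20, 40, 80, 160 (multiplying by 2 each time).
The 17th slot belongs to track B; its 6th term is -43.

-43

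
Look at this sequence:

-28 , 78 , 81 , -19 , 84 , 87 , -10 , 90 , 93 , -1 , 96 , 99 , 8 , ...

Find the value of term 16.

Reading positions in blocks of 3 reveals the pattern ABB — 2 tracks woven together.
Subsequence A: -28, -19, -10, -1, 8 — linear: a_n = -37 + 9·n.
Subsequence B: 78, 81, 84, 87, 90, 93, 96, 99 — arithmetic with common difference +3.
The 16th slot belongs to subsequence A; its 6th term is 17.

17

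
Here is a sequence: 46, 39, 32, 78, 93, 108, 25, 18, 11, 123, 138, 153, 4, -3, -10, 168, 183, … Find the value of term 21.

Reading positions in blocks of 6 reveals the pattern AAABBB — 2 tracks woven together.
Stream A: 46, 39, 32, 25, 18, 11, 4, -3, -10 — arithmetic with common difference −7.
Stream B: 78, 93, 108, 123, 138, 153, 168, 183 — linear: a_n = 63 + 15·n.
The 21st slot belongs to stream A; its 12th term is -31.

-31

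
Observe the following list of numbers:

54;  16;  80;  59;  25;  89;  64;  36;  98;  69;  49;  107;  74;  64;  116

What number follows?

79

Taking every 3rd term gives 3 separate tracks.
Stream A = 54, 59, 64, 69, 74: adding 5 each time.
Stream B = 16, 25, 36, 49, 64: perfect squares starting at 4².
Stream C = 80, 89, 98, 107, 116: arithmetic with common difference +9.
Position 16 falls in stream A as its term 6, giving 79.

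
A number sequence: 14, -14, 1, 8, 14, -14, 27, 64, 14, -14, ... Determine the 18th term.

The slot pattern repeats as AABB (period 4), so there are 2 interleaved tracks.
Stream A is 14, -14, 14, -14, 14, -14, which is oscillating between 14 and -14.
Stream B is 1, 8, 27, 64, which is perfect cubes starting at 1³.
Position 18 → stream A, term 10 = -14.

-14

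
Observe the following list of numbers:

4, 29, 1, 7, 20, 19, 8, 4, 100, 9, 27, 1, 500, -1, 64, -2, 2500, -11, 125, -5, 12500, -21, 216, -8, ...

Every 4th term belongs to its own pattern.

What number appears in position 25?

62500

The terms cycle through 4 interleaved subsequences.
Stream A = 4, 20, 100, 500, 2500, 12500: geometric, ×5 each step.
Stream B = 29, 19, 9, -1, -11, -21: linear: a_n = 39 − 10·n.
Stream C = 1, 8, 27, 64, 125, 216: the cubes 1³, 2³, 3³, ….
Stream D = 7, 4, 1, -2, -5, -8: arithmetic, step −3.
Position 25 → stream A, term 7 = 62500.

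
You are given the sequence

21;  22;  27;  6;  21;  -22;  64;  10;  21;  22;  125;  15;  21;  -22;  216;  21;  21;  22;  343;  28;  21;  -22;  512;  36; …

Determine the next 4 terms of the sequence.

21, 22, 729, 45

Split by position mod 4 into 4 tracks.
Stream A = 21, 21, 21, 21, 21, 21: the constant sequence 21.
Stream B = 22, -22, 22, -22, 22, -22: oscillating between 22 and -22.
Stream C = 27, 64, 125, 216, 343, 512: perfect cubes starting at 3³.
Stream D = 6, 10, 15, 21, 28, 36: triangular numbers n(n+1)/2 for n = 3, 4, ….
Position 25 falls in stream A as its term 7, giving 21.
Position 26 falls in stream B as its term 7, giving 22.
Term 27 comes from stream C (its 7th entry): 729.
The 28th slot belongs to stream D; its 7th term is 45.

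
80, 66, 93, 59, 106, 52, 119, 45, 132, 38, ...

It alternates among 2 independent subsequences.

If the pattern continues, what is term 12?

31

Odd-indexed and even-indexed terms follow separate rules.
Track A = 80, 93, 106, 119, 132: arithmetic, step +13.
Track B = 66, 59, 52, 45, 38: subtracting 7 each time.
The 12th slot belongs to track B; its 6th term is 31.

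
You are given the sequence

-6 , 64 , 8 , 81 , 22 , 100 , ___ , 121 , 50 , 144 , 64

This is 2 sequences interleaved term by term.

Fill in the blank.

36

Odd-indexed and even-indexed terms follow separate rules.
Track A: -6, 8, 22, ?, 50, 64. Arithmetic, step +14.
Track B: 64, 81, 100, 121, 144. The squares 8², 9², 10², ….
Track A's pattern makes the blank 36.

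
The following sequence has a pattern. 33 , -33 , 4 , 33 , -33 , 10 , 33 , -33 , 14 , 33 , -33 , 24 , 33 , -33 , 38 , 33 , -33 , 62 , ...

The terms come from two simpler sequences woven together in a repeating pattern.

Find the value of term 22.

33

Reading positions in blocks of 3 reveals the pattern AAB — 2 tracks woven together.
Subsequence A: 33, -33, 33, -33, 33, -33, 33, -33, 33, -33, 33, -33 (oscillating between 33 and -33).
Subsequence B: 4, 10, 14, 24, 38, 62 (each term equals the sum of the previous two).
The 22nd slot belongs to subsequence A; its 15th term is 33.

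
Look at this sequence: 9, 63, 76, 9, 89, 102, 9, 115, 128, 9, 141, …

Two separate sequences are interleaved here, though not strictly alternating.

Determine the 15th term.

180

The slot pattern repeats as ABB (period 3), so there are 2 interleaved tracks.
Stream A: 9, 9, 9, 9 (always 9).
Stream B: 63, 76, 89, 102, 115, 128, 141 (linear: a_n = 50 + 13·n).
The 15th slot belongs to stream B; its 10th term is 180.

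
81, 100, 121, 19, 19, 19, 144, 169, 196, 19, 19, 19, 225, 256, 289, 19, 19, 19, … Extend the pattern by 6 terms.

324, 361, 400, 19, 19, 19

The slot pattern repeats as AAABBB (period 6), so there are 2 interleaved tracks.
Track A = 81, 100, 121, 144, 169, 196, 225, 256, 289: perfect squares starting at 9².
Track B = 19, 19, 19, 19, 19, 19, 19, 19, 19: constant 19.
Position 19 falls in track A as its term 10, giving 324.
The 20th slot belongs to track A; its 11th term is 361.
Position 21 falls in track A as its term 12, giving 400.
The 22nd slot belongs to track B; its 10th term is 19.
Term 23 comes from track B (its 11th entry): 19.
Position 24 falls in track B as its term 12, giving 19.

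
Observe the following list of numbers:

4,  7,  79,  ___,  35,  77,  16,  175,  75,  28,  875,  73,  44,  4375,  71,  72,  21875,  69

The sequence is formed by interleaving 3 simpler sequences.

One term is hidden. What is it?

Split by position mod 3 into 3 tracks.
Track A: 4, ?, 16, 28, 44, 72. A Fibonacci-like recurrence a_n = a_{n-1} + a_{n-2}.
Track B: 7, 35, 175, 875, 4375, 21875. Geometric, ×5 each step.
Track C: 79, 77, 75, 73, 71, 69. Linear: a_n = 81 − 2·n.
Filling track A at index 2 by its rule yields 12.

12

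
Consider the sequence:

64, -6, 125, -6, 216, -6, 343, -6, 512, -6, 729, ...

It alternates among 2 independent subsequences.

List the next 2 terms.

The terms cycle through 2 interleaved subsequences.
Track A is 64, 125, 216, 343, 512, 729, which is the cubes 4³, 5³, 6³, ….
Track B is -6, -6, -6, -6, -6, which is constant -6.
Position 12 falls in track B as its term 6, giving -6.
Position 13 → track A, term 7 = 1000.

-6, 1000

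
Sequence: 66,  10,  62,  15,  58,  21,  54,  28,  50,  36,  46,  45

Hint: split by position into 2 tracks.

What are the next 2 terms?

The terms cycle through 2 interleaved subsequences.
Track A: 66, 62, 58, 54, 50, 46 — linear: a_n = 70 − 4·n.
Track B: 10, 15, 21, 28, 36, 45 — triangular numbers starting at T_4.
Position 13 falls in track A as its term 7, giving 42.
Term 14 comes from track B (its 7th entry): 55.

42, 55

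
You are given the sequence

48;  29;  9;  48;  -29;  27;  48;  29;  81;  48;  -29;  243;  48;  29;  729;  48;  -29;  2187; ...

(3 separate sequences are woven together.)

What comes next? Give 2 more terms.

Read the sequence 3 terms at a time; column i is its own pattern.
Track A: 48, 48, 48, 48, 48, 48. The constant sequence 48.
Track B: 29, -29, 29, -29, 29, -29. Oscillating between 29 and -29.
Track C: 9, 27, 81, 243, 729, 2187. Successive powers of 3.
Position 19 → track A, term 7 = 48.
Position 20 falls in track B as its term 7, giving 29.

48, 29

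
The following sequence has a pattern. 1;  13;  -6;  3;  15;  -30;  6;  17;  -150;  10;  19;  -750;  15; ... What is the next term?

The terms cycle through 3 interleaved subsequences.
Stream A: 1, 3, 6, 10, 15. Triangular numbers starting at T_1.
Stream B: 13, 15, 17, 19. Arithmetic with common difference +2.
Stream C: -6, -30, -150, -750. A geometric progression (common ratio 5).
Position 14 → stream B, term 5 = 21.

21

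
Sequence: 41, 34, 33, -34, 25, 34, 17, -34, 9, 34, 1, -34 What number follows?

Positions 1, 3, 5, … form one subsequence and positions 2, 4, 6, … form another.
Stream A is 41, 33, 25, 17, 9, 1, which is linear: a_n = 49 − 8·n.
Stream B is 34, -34, 34, -34, 34, -34, which is oscillating between 34 and -34.
Position 13 → stream A, term 7 = -7.

-7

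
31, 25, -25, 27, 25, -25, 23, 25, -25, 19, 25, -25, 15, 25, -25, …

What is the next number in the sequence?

11

Positions follow the repeating pattern ABB; grouping by letter gives 2 tracks.
Stream A is 31, 27, 23, 19, 15, which is arithmetic with common difference −4.
Stream B is 25, -25, 25, -25, 25, -25, 25, -25, 25, -25, which is alternating ±25.
Term 16 comes from stream A (its 6th entry): 11.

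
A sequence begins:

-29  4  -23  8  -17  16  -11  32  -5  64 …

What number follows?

Positions 1, 3, 5, … form one subsequence and positions 2, 4, 6, … form another.
Track A: -29, -23, -17, -11, -5 — arithmetic, step +6.
Track B: 4, 8, 16, 32, 64 — powers of 2.
Position 11 falls in track A as its term 6, giving 1.

1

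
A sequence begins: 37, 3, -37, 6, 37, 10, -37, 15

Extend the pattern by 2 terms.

Split by position mod 2 into 2 tracks.
Subsequence A is 37, -37, 37, -37, which is alternating ±37.
Subsequence B is 3, 6, 10, 15, which is triangular numbers starting at T_2.
Position 9 falls in subsequence A as its term 5, giving 37.
The 10th slot belongs to subsequence B; its 5th term is 21.

37, 21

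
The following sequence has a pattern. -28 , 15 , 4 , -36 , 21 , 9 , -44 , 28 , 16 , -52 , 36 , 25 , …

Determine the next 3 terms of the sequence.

Taking every 3rd term gives 3 separate tracks.
Stream A: -28, -36, -44, -52. Arithmetic with common difference −8.
Stream B: 15, 21, 28, 36. Triangular numbers starting at T_5.
Stream C: 4, 9, 16, 25. Consecutive squares n² from n = 2.
Position 13 → stream A, term 5 = -60.
Position 14 → stream B, term 5 = 45.
Position 15 falls in stream C as its term 5, giving 36.

-60, 45, 36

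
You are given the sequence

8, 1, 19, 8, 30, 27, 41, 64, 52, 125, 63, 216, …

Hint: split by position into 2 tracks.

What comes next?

Taking every 2nd term gives 2 separate tracks.
Track A is 8, 19, 30, 41, 52, 63, which is adding 11 each time.
Track B is 1, 8, 27, 64, 125, 216, which is the cubes 1³, 2³, 3³, ….
Position 13 falls in track A as its term 7, giving 74.

74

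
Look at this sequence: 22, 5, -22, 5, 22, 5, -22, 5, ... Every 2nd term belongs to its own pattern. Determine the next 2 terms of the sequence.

22, 5

Taking every 2nd term gives 2 separate tracks.
Subsequence A: 22, -22, 22, -22 — alternating ±22.
Subsequence B: 5, 5, 5, 5 — constant 5.
Position 9 falls in subsequence A as its term 5, giving 22.
Position 10 → subsequence B, term 5 = 5.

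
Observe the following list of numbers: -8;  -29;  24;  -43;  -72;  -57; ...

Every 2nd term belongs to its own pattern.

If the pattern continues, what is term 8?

The terms cycle through 2 interleaved subsequences.
Stream A: -8, 24, -72 (multiplying by -3 each time).
Stream B: -29, -43, -57 (subtracting 14 each time).
Position 8 → stream B, term 4 = -71.

-71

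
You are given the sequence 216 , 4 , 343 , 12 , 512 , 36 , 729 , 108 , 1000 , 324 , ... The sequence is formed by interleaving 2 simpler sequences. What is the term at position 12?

Positions 1, 3, 5, … form one subsequence and positions 2, 4, 6, … form another.
Subsequence A: 216, 343, 512, 729, 1000 (the cubes 6³, 7³, 8³, …).
Subsequence B: 4, 12, 36, 108, 324 (a geometric progression (common ratio 3)).
The 12th slot belongs to subsequence B; its 6th term is 972.

972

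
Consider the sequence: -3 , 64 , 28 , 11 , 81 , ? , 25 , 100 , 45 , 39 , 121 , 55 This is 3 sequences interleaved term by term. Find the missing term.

Split by position mod 3: positions 1, 4, 7, … form one track, and each other residue class forms its own.
Subsequence A = -3, 11, 25, 39: arithmetic, step +14.
Subsequence B = 64, 81, 100, 121: the squares 8², 9², 10², ….
Subsequence C = 28, ?, 45, 55: triangular numbers n(n+1)/2 for n = 7, 8, ….
The gap is subsequence C's term 2; the rule gives 36.

36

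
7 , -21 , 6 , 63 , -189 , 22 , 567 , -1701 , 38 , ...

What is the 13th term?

Reading positions in blocks of 3 reveals the pattern AAB — 2 tracks woven together.
Stream A: 7, -21, 63, -189, 567, -1701. A geometric progression (common ratio -3).
Stream B: 6, 22, 38. Arithmetic with common difference +16.
Position 13 → stream A, term 9 = 45927.

45927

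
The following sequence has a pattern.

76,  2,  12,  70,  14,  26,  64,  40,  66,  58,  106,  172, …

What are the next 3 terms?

Reading positions in blocks of 3 reveals the pattern ABB — 2 tracks woven together.
Track A = 76, 70, 64, 58: arithmetic with common difference −6.
Track B = 2, 12, 14, 26, 40, 66, 106, 172: a Fibonacci-like recurrence a_n = a_{n-1} + a_{n-2}.
Position 13 falls in track A as its term 5, giving 52.
Position 14 → track B, term 9 = 278.
Term 15 comes from track B (its 10th entry): 450.

52, 278, 450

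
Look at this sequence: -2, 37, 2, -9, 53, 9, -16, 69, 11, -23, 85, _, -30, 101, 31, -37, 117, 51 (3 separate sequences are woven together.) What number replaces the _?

Read the sequence 3 terms at a time; column i is its own pattern.
Track A: -2, -9, -16, -23, -30, -37. Subtracting 7 each time.
Track B: 37, 53, 69, 85, 101, 117. Adding 16 each time.
Track C: 2, 9, 11, ?, 31, 51. Fibonacci-style (each term is the sum of the two before it).
So the missing entry in track C is 20.

20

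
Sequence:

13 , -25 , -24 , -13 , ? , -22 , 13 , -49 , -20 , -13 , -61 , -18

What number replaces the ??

Split by position mod 3 into 3 tracks.
Stream A = 13, -13, 13, -13: the oscillation 13·(−1)^(n+1).
Stream B = -25, ?, -49, -61: subtracting 12 each time.
Stream C = -24, -22, -20, -18: linear: a_n = -26 + 2·n.
The gap is stream B's term 2; the rule gives -37.

-37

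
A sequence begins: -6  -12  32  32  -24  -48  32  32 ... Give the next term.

-96

Reading positions in blocks of 4 reveals the pattern AABB — 2 tracks woven together.
Track A is -6, -12, -24, -48, which is geometric with ratio 2.
Track B is 32, 32, 32, 32, which is always 32.
The 9th slot belongs to track A; its 5th term is -96.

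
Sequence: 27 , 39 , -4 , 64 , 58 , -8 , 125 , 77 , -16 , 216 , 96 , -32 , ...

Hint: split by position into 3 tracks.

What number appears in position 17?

Read the sequence 3 terms at a time; column i is its own pattern.
Track A is 27, 64, 125, 216, which is perfect cubes starting at 3³.
Track B is 39, 58, 77, 96, which is arithmetic with common difference +19.
Track C is -4, -8, -16, -32, which is geometric with ratio 2.
Term 17 comes from track B (its 6th entry): 134.

134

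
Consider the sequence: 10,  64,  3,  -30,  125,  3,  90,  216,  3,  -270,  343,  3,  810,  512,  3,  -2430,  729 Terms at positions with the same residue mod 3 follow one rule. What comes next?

3

Split by position mod 3 into 3 tracks.
Stream A is 10, -30, 90, -270, 810, -2430, which is geometric with ratio -3.
Stream B is 64, 125, 216, 343, 512, 729, which is consecutive cubes n³ from n = 4.
Stream C is 3, 3, 3, 3, 3, which is always 3.
The 18th slot belongs to stream C; its 6th term is 3.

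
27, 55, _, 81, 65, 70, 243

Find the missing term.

Positions follow the repeating pattern ABB; grouping by letter gives 2 tracks.
Stream A is 27, 81, 243, which is powers 3^3, 3^4, 3^5, ….
Stream B is 55, ?, 65, 70, which is arithmetic, step +5.
Filling stream B at index 2 by its rule yields 60.

60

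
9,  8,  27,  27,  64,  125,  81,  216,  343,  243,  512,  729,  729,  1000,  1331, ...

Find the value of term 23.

4096

Reading positions in blocks of 3 reveals the pattern ABB — 2 tracks woven together.
Subsequence A: 9, 27, 81, 243, 729. Successive powers of 3.
Subsequence B: 8, 27, 64, 125, 216, 343, 512, 729, 1000, 1331. The cubes 2³, 3³, 4³, ….
Term 23 comes from subsequence B (its 15th entry): 4096.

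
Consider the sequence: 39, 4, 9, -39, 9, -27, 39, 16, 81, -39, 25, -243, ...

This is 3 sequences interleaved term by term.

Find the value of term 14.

Split by position mod 3 into 3 tracks.
Track A = 39, -39, 39, -39: the oscillation 39·(−1)^(n+1).
Track B = 4, 9, 16, 25: perfect squares starting at 2².
Track C = 9, -27, 81, -243: geometric with ratio -3.
Term 14 comes from track B (its 5th entry): 36.

36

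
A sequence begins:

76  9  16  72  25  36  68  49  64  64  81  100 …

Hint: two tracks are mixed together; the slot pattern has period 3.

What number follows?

60

Reading positions in blocks of 3 reveals the pattern ABB — 2 tracks woven together.
Track A: 76, 72, 68, 64. Arithmetic with common difference −4.
Track B: 9, 16, 25, 36, 49, 64, 81, 100. Perfect squares starting at 3².
Position 13 falls in track A as its term 5, giving 60.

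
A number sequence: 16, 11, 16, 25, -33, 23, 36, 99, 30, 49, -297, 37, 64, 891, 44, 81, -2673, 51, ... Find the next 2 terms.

100, 8019

Read the sequence 3 terms at a time; column i is its own pattern.
Track A: 16, 25, 36, 49, 64, 81 — the squares 4², 5², 6², ….
Track B: 11, -33, 99, -297, 891, -2673 — geometric with ratio -3.
Track C: 16, 23, 30, 37, 44, 51 — arithmetic, step +7.
Position 19 falls in track A as its term 7, giving 100.
Position 20 falls in track B as its term 7, giving 8019.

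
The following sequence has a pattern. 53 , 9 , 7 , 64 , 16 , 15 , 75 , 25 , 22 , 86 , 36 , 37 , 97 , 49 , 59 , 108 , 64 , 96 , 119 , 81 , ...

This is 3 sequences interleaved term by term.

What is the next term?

Split by position mod 3 into 3 tracks.
Track A: 53, 64, 75, 86, 97, 108, 119 — linear: a_n = 42 + 11·n.
Track B: 9, 16, 25, 36, 49, 64, 81 — the squares 3², 4², 5², ….
Track C: 7, 15, 22, 37, 59, 96 — a Fibonacci-like recurrence a_n = a_{n-1} + a_{n-2}.
The 21st slot belongs to track C; its 7th term is 155.

155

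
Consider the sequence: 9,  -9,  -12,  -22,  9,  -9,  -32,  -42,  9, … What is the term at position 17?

The slot pattern repeats as AABB (period 4), so there are 2 interleaved tracks.
Stream A: 9, -9, 9, -9, 9 (alternating ±9).
Stream B: -12, -22, -32, -42 (arithmetic, step −10).
Position 17 → stream A, term 9 = 9.

9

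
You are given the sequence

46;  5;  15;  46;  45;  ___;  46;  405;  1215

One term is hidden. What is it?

135

Reading positions in blocks of 3 reveals the pattern ABB — 2 tracks woven together.
Track A = 46, 46, 46: always 46.
Track B = 5, 15, 45, ?, 405, 1215: multiplying by 3 each time.
Filling track B at index 4 by its rule yields 135.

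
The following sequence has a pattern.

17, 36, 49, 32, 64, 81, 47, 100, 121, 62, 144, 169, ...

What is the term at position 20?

324

The slot pattern repeats as ABB (period 3), so there are 2 interleaved tracks.
Subsequence A is 17, 32, 47, 62, which is arithmetic, step +15.
Subsequence B is 36, 49, 64, 81, 100, 121, 144, 169, which is perfect squares starting at 6².
Position 20 falls in subsequence B as its term 13, giving 324.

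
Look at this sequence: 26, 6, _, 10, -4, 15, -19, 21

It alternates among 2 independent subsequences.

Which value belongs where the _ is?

11

Positions 1, 3, 5, … form one subsequence and positions 2, 4, 6, … form another.
Track A = 26, ?, -4, -19: subtracting 15 each time.
Track B = 6, 10, 15, 21: triangular numbers n(n+1)/2 for n = 3, 4, ….
The gap is track A's term 2; the rule gives 11.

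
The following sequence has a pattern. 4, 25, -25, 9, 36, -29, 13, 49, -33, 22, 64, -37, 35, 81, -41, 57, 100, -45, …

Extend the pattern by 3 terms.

Split by position mod 3: positions 1, 4, 7, … form one track, and each other residue class forms its own.
Stream A: 4, 9, 13, 22, 35, 57 (Fibonacci-style (each term is the sum of the two before it)).
Stream B: 25, 36, 49, 64, 81, 100 (consecutive squares n² from n = 5).
Stream C: -25, -29, -33, -37, -41, -45 (arithmetic, step −4).
Position 19 falls in stream A as its term 7, giving 92.
The 20th slot belongs to stream B; its 7th term is 121.
Position 21 → stream C, term 7 = -49.

92, 121, -49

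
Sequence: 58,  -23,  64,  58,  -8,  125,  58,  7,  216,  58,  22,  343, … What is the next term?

Split by position mod 3: positions 1, 4, 7, … form one track, and each other residue class forms its own.
Track A is 58, 58, 58, 58, which is always 58.
Track B is -23, -8, 7, 22, which is arithmetic with common difference +15.
Track C is 64, 125, 216, 343, which is consecutive cubes n³ from n = 4.
Term 13 comes from track A (its 5th entry): 58.

58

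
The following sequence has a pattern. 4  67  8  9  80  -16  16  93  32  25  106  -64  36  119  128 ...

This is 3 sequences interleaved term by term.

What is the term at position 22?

The terms cycle through 3 interleaved subsequences.
Track A: 4, 9, 16, 25, 36 — perfect squares starting at 2².
Track B: 67, 80, 93, 106, 119 — arithmetic, step +13.
Track C: 8, -16, 32, -64, 128 — multiplying by -2 each time.
Term 22 comes from track A (its 8th entry): 81.

81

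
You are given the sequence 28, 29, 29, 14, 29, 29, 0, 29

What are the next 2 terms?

Reading positions in blocks of 3 reveals the pattern ABB — 2 tracks woven together.
Track A: 28, 14, 0 — linear: a_n = 42 − 14·n.
Track B: 29, 29, 29, 29, 29 — constant 29.
Term 9 comes from track B (its 6th entry): 29.
Position 10 falls in track A as its term 4, giving -14.

29, -14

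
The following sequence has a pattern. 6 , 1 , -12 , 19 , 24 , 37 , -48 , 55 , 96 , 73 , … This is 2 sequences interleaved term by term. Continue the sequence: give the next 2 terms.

-192, 91

The terms cycle through 2 interleaved subsequences.
Subsequence A: 6, -12, 24, -48, 96. Multiplying by -2 each time.
Subsequence B: 1, 19, 37, 55, 73. Arithmetic with common difference +18.
Position 11 falls in subsequence A as its term 6, giving -192.
Term 12 comes from subsequence B (its 6th entry): 91.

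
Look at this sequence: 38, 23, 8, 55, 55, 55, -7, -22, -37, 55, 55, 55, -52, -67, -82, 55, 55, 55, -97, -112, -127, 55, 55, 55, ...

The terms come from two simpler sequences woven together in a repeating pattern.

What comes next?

The slot pattern repeats as AAABBB (period 6), so there are 2 interleaved tracks.
Track A: 38, 23, 8, -7, -22, -37, -52, -67, -82, -97, -112, -127 — arithmetic with common difference −15.
Track B: 55, 55, 55, 55, 55, 55, 55, 55, 55, 55, 55, 55 — always 55.
The 25th slot belongs to track A; its 13th term is -142.

-142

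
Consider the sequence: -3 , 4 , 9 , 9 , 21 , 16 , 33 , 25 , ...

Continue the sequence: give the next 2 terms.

Odd-indexed and even-indexed terms follow separate rules.
Subsequence A: -3, 9, 21, 33 — adding 12 each time.
Subsequence B: 4, 9, 16, 25 — consecutive squares n² from n = 2.
Term 9 comes from subsequence A (its 5th entry): 45.
Position 10 → subsequence B, term 5 = 36.

45, 36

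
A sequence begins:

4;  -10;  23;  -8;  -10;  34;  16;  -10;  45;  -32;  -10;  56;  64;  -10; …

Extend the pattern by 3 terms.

67, -128, -10

Split by position mod 3 into 3 tracks.
Stream A: 4, -8, 16, -32, 64. A geometric progression (common ratio -2).
Stream B: -10, -10, -10, -10, -10. Always -10.
Stream C: 23, 34, 45, 56. Linear: a_n = 12 + 11·n.
Term 15 comes from stream C (its 5th entry): 67.
Position 16 → stream A, term 6 = -128.
The 17th slot belongs to stream B; its 6th term is -10.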